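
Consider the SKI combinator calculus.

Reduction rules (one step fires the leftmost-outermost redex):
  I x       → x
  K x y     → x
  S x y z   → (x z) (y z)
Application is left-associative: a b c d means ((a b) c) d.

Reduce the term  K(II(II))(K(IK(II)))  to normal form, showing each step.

  start: K(II(II))(K(IK(II)))
  [1] II(II)
  [2] I(II)
  [3] II
  [4] I

Answer: normal form = I  (in 4 steps)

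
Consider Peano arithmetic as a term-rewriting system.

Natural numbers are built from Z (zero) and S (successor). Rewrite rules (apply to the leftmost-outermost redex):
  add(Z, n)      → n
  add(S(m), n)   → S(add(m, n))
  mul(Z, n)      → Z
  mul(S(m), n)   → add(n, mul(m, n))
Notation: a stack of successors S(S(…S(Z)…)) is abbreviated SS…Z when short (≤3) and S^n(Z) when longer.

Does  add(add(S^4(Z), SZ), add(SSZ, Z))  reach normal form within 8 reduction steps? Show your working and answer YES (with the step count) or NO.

Answer: NO — after 8 steps the term is S(S(S(S(add(add(Z, SZ), add(SSZ, Z)))))), not yet normal

Derivation:
  start: add(add(S^4(Z), SZ), add(SSZ, Z))
  →1  add(S(add(SSSZ, SZ)), add(SSZ, Z))
  →2  S(add(add(SSSZ, SZ), add(SSZ, Z)))
  →3  S(add(S(add(SSZ, SZ)), add(SSZ, Z)))
  →4  S(S(add(add(SSZ, SZ), add(SSZ, Z))))
  →5  S(S(add(S(add(SZ, SZ)), add(SSZ, Z))))
  →6  S(S(S(add(add(SZ, SZ), add(SSZ, Z)))))
  →7  S(S(S(add(S(add(Z, SZ)), add(SSZ, Z)))))
  →8  S(S(S(S(add(add(Z, SZ), add(SSZ, Z))))))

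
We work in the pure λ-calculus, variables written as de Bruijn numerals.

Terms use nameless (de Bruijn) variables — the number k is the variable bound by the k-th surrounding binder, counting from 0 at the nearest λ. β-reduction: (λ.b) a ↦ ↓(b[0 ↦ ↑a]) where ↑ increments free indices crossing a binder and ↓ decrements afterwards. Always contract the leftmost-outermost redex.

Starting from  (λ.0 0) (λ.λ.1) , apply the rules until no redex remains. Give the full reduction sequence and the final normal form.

Answer: normal form = λ.λ.λ.1  (in 2 steps)

Reduction:
  start: (λ.0 0) (λ.λ.1)
  step 1: (λ.λ.1) (λ.λ.1)
  step 2: λ.λ.λ.1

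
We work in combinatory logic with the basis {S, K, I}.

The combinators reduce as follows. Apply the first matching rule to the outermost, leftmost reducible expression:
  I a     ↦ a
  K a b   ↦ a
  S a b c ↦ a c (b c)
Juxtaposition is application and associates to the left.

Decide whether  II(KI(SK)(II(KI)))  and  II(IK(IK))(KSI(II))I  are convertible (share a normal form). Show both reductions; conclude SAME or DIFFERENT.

Answer: SAME — A ⇓ KI, B ⇓ KI

Working:
Term A:
  start: II(KI(SK)(II(KI)))
  step 1: I(KI(SK)(II(KI)))
  step 2: KI(SK)(II(KI))
  step 3: I(II(KI))
  step 4: II(KI)
  step 5: I(KI)
  step 6: KI

Term B:
  start: II(IK(IK))(KSI(II))I
  step 1: I(IK(IK))(KSI(II))I
  step 2: IK(IK)(KSI(II))I
  step 3: K(IK)(KSI(II))I
  step 4: IKI
  step 5: KI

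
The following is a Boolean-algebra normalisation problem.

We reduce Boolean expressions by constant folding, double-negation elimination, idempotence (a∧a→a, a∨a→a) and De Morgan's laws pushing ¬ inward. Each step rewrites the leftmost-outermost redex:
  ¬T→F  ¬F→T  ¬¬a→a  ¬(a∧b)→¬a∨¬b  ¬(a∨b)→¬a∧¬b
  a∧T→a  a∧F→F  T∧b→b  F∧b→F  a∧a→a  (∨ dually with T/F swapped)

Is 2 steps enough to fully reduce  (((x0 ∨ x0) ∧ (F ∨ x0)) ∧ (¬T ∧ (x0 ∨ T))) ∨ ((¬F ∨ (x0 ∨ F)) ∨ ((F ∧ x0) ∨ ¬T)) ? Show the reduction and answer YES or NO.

Answer: NO — after 2 steps the term is ((x0 ∧ x0) ∧ (¬T ∧ (x0 ∨ T))) ∨ ((¬F ∨ (x0 ∨ F)) ∨ ((F ∧ x0) ∨ ¬T)), not yet normal

Reduction:
  start: (((x0 ∨ x0) ∧ (F ∨ x0)) ∧ (¬T ∧ (x0 ∨ T))) ∨ ((¬F ∨ (x0 ∨ F)) ∨ ((F ∧ x0) ∨ ¬T))
  →1  ((x0 ∧ (F ∨ x0)) ∧ (¬T ∧ (x0 ∨ T))) ∨ ((¬F ∨ (x0 ∨ F)) ∨ ((F ∧ x0) ∨ ¬T))
  →2  ((x0 ∧ x0) ∧ (¬T ∧ (x0 ∨ T))) ∨ ((¬F ∨ (x0 ∨ F)) ∨ ((F ∧ x0) ∨ ¬T))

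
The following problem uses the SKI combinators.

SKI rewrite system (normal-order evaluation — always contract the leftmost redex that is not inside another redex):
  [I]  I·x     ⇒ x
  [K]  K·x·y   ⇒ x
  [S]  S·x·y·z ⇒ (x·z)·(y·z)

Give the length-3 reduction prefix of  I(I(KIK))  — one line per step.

Answer: after 3 steps: I

Working:
  start: I(I(KIK))
  step 1: I(KIK)
  step 2: KIK
  step 3: I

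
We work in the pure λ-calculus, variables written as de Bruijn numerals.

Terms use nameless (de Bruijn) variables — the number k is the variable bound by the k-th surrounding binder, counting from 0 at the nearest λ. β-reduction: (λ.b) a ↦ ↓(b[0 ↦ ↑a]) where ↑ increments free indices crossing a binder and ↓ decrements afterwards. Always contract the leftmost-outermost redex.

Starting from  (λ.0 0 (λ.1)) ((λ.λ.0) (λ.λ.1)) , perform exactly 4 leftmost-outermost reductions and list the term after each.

  start: (λ.0 0 (λ.1)) ((λ.λ.0) (λ.λ.1))
  →1  (λ.λ.0) (λ.λ.1) ((λ.λ.0) (λ.λ.1)) (λ.(λ.λ.0) (λ.λ.1))
  →2  (λ.0) ((λ.λ.0) (λ.λ.1)) (λ.(λ.λ.0) (λ.λ.1))
  →3  (λ.λ.0) (λ.λ.1) (λ.(λ.λ.0) (λ.λ.1))
  →4  (λ.0) (λ.(λ.λ.0) (λ.λ.1))

Answer: after 4 steps: (λ.0) (λ.(λ.λ.0) (λ.λ.1))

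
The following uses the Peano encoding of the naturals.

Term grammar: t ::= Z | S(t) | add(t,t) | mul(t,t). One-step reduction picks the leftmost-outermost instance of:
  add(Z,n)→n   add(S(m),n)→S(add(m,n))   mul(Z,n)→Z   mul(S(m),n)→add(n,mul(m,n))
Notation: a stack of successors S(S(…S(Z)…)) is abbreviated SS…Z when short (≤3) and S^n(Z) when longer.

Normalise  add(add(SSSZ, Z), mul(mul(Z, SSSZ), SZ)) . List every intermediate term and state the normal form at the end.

Answer: normal form = SSSZ  (in 10 steps)

Reduction:
  start: add(add(SSSZ, Z), mul(mul(Z, SSSZ), SZ))
  [1] add(S(add(SSZ, Z)), mul(mul(Z, SSSZ), SZ))
  [2] S(add(add(SSZ, Z), mul(mul(Z, SSSZ), SZ)))
  [3] S(add(S(add(SZ, Z)), mul(mul(Z, SSSZ), SZ)))
  [4] S(S(add(add(SZ, Z), mul(mul(Z, SSSZ), SZ))))
  [5] S(S(add(S(add(Z, Z)), mul(mul(Z, SSSZ), SZ))))
  [6] S(S(S(add(add(Z, Z), mul(mul(Z, SSSZ), SZ)))))
  [7] S(S(S(add(Z, mul(mul(Z, SSSZ), SZ)))))
  [8] S(S(S(mul(mul(Z, SSSZ), SZ))))
  [9] S(S(S(mul(Z, SZ))))
  [10] SSSZ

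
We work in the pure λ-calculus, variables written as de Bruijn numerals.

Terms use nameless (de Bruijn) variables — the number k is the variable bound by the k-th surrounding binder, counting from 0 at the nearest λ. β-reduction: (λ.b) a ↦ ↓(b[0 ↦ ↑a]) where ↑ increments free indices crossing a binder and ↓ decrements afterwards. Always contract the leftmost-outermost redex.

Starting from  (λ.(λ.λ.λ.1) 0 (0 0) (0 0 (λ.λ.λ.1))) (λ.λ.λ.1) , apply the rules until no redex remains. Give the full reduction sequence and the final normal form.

  start: (λ.(λ.λ.λ.1) 0 (0 0) (0 0 (λ.λ.λ.1))) (λ.λ.λ.1)
  →1  (λ.λ.λ.1) (λ.λ.λ.1) ((λ.λ.λ.1) (λ.λ.λ.1)) ((λ.λ.λ.1) (λ.λ.λ.1) (λ.λ.λ.1))
  →2  (λ.λ.1) ((λ.λ.λ.1) (λ.λ.λ.1)) ((λ.λ.λ.1) (λ.λ.λ.1) (λ.λ.λ.1))
  →3  (λ.(λ.λ.λ.1) (λ.λ.λ.1)) ((λ.λ.λ.1) (λ.λ.λ.1) (λ.λ.λ.1))
  →4  (λ.λ.λ.1) (λ.λ.λ.1)
  →5  λ.λ.1

Answer: normal form = λ.λ.1  (in 5 steps)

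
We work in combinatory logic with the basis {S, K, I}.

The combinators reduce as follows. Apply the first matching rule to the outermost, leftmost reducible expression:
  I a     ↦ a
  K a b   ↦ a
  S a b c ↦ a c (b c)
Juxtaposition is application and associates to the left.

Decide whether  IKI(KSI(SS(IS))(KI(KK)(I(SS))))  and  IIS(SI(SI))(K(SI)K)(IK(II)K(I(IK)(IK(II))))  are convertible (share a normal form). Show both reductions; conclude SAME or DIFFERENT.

Answer: SAME — A ⇓ I, B ⇓ I

Derivation:
Term A:
  start: IKI(KSI(SS(IS))(KI(KK)(I(SS))))
  step 1: KI(KSI(SS(IS))(KI(KK)(I(SS))))
  step 2: I

Term B:
  start: IIS(SI(SI))(K(SI)K)(IK(II)K(I(IK)(IK(II))))
  step 1: IS(SI(SI))(K(SI)K)(IK(II)K(I(IK)(IK(II))))
  step 2: S(SI(SI))(K(SI)K)(IK(II)K(I(IK)(IK(II))))
  step 3: SI(SI)(IK(II)K(I(IK)(IK(II))))(K(SI)K(IK(II)K(I(IK)(IK(II)))))
  step 4: I(IK(II)K(I(IK)(IK(II))))(SI(IK(II)K(I(IK)(IK(II)))))(K(SI)K(IK(II)K(I(IK)(IK(II)))))
  step 5: IK(II)K(I(IK)(IK(II)))(SI(IK(II)K(I(IK)(IK(II)))))(K(SI)K(IK(II)K(I(IK)(IK(II)))))
  step 6: K(II)K(I(IK)(IK(II)))(SI(IK(II)K(I(IK)(IK(II)))))(K(SI)K(IK(II)K(I(IK)(IK(II)))))
  step 7: II(I(IK)(IK(II)))(SI(IK(II)K(I(IK)(IK(II)))))(K(SI)K(IK(II)K(I(IK)(IK(II)))))
  step 8: I(I(IK)(IK(II)))(SI(IK(II)K(I(IK)(IK(II)))))(K(SI)K(IK(II)K(I(IK)(IK(II)))))
  step 9: I(IK)(IK(II))(SI(IK(II)K(I(IK)(IK(II)))))(K(SI)K(IK(II)K(I(IK)(IK(II)))))
  step 10: IK(IK(II))(SI(IK(II)K(I(IK)(IK(II)))))(K(SI)K(IK(II)K(I(IK)(IK(II)))))
  step 11: K(IK(II))(SI(IK(II)K(I(IK)(IK(II)))))(K(SI)K(IK(II)K(I(IK)(IK(II)))))
  step 12: IK(II)(K(SI)K(IK(II)K(I(IK)(IK(II)))))
  step 13: K(II)(K(SI)K(IK(II)K(I(IK)(IK(II)))))
  step 14: II
  step 15: I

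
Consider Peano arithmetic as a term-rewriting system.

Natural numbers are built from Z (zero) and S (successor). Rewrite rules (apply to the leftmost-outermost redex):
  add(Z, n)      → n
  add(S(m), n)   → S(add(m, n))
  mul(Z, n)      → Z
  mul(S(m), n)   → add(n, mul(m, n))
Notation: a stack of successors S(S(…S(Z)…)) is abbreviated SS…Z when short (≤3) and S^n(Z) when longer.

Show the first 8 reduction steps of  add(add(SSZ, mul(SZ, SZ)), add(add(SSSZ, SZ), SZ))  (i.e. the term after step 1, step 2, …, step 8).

Answer: after 8 steps: S(S(S(add(add(Z, mul(Z, SZ)), add(add(SSSZ, SZ), SZ)))))

Working:
  start: add(add(SSZ, mul(SZ, SZ)), add(add(SSSZ, SZ), SZ))
  step 1: add(S(add(SZ, mul(SZ, SZ))), add(add(SSSZ, SZ), SZ))
  step 2: S(add(add(SZ, mul(SZ, SZ)), add(add(SSSZ, SZ), SZ)))
  step 3: S(add(S(add(Z, mul(SZ, SZ))), add(add(SSSZ, SZ), SZ)))
  step 4: S(S(add(add(Z, mul(SZ, SZ)), add(add(SSSZ, SZ), SZ))))
  step 5: S(S(add(mul(SZ, SZ), add(add(SSSZ, SZ), SZ))))
  step 6: S(S(add(add(SZ, mul(Z, SZ)), add(add(SSSZ, SZ), SZ))))
  step 7: S(S(add(S(add(Z, mul(Z, SZ))), add(add(SSSZ, SZ), SZ))))
  step 8: S(S(S(add(add(Z, mul(Z, SZ)), add(add(SSSZ, SZ), SZ)))))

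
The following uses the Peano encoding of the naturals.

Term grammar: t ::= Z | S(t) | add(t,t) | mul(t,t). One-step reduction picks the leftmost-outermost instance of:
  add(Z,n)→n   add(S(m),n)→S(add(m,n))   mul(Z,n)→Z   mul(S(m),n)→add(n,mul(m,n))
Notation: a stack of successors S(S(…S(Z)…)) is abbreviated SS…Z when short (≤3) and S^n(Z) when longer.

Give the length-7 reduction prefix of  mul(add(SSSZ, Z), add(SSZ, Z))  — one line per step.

  start: mul(add(SSSZ, Z), add(SSZ, Z))
  →1  mul(S(add(SSZ, Z)), add(SSZ, Z))
  →2  add(add(SSZ, Z), mul(add(SSZ, Z), add(SSZ, Z)))
  →3  add(S(add(SZ, Z)), mul(add(SSZ, Z), add(SSZ, Z)))
  →4  S(add(add(SZ, Z), mul(add(SSZ, Z), add(SSZ, Z))))
  →5  S(add(S(add(Z, Z)), mul(add(SSZ, Z), add(SSZ, Z))))
  →6  S(S(add(add(Z, Z), mul(add(SSZ, Z), add(SSZ, Z)))))
  →7  S(S(add(Z, mul(add(SSZ, Z), add(SSZ, Z)))))

Answer: after 7 steps: S(S(add(Z, mul(add(SSZ, Z), add(SSZ, Z)))))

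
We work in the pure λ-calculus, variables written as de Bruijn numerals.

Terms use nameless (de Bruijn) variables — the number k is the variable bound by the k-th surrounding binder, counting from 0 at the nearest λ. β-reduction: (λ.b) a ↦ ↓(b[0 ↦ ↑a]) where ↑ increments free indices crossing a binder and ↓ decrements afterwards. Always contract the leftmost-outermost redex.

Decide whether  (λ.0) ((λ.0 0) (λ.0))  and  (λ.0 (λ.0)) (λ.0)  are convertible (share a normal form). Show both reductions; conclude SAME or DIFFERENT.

Term A:
  start: (λ.0) ((λ.0 0) (λ.0))
  step 1: (λ.0 0) (λ.0)
  step 2: (λ.0) (λ.0)
  step 3: λ.0

Term B:
  start: (λ.0 (λ.0)) (λ.0)
  step 1: (λ.0) (λ.0)
  step 2: λ.0

Answer: SAME — A ⇓ λ.0, B ⇓ λ.0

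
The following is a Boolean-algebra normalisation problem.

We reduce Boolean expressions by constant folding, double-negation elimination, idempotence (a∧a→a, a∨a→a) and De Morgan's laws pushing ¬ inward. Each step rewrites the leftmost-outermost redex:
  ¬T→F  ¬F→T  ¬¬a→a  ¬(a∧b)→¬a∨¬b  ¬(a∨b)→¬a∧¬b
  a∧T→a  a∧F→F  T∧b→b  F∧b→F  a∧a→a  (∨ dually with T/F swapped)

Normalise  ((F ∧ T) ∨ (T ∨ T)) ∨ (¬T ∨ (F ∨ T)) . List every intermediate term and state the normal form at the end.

  start: ((F ∧ T) ∨ (T ∨ T)) ∨ (¬T ∨ (F ∨ T))
  [1] (F ∨ (T ∨ T)) ∨ (¬T ∨ (F ∨ T))
  [2] (T ∨ T) ∨ (¬T ∨ (F ∨ T))
  [3] T ∨ (¬T ∨ (F ∨ T))
  [4] T

Answer: normal form = T  (in 4 steps)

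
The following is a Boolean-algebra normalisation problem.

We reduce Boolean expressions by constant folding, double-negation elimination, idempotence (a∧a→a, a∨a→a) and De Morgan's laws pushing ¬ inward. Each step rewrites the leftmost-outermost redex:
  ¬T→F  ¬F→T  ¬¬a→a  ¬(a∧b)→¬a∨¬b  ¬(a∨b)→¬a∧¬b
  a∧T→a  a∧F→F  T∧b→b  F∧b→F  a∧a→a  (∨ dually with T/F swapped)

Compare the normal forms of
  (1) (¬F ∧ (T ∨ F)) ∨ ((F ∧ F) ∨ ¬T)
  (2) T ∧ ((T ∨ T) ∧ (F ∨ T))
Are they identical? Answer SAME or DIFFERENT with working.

Answer: SAME — A ⇓ T, B ⇓ T

Derivation:
Term A:
  start: (¬F ∧ (T ∨ F)) ∨ ((F ∧ F) ∨ ¬T)
  step 1: (T ∧ (T ∨ F)) ∨ ((F ∧ F) ∨ ¬T)
  step 2: (T ∨ F) ∨ ((F ∧ F) ∨ ¬T)
  step 3: T ∨ ((F ∧ F) ∨ ¬T)
  step 4: T

Term B:
  start: T ∧ ((T ∨ T) ∧ (F ∨ T))
  step 1: (T ∨ T) ∧ (F ∨ T)
  step 2: T ∧ (F ∨ T)
  step 3: F ∨ T
  step 4: T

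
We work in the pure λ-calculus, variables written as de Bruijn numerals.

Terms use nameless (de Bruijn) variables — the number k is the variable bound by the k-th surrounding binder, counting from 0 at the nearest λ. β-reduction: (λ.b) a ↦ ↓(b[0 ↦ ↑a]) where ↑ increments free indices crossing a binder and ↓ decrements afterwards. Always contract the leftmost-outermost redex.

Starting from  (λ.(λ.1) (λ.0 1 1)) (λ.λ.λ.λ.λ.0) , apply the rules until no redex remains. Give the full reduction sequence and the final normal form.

  start: (λ.(λ.1) (λ.0 1 1)) (λ.λ.λ.λ.λ.0)
  [1] (λ.λ.λ.λ.λ.λ.0) (λ.0 (λ.λ.λ.λ.λ.0) (λ.λ.λ.λ.λ.0))
  [2] λ.λ.λ.λ.λ.0

Answer: normal form = λ.λ.λ.λ.λ.0  (in 2 steps)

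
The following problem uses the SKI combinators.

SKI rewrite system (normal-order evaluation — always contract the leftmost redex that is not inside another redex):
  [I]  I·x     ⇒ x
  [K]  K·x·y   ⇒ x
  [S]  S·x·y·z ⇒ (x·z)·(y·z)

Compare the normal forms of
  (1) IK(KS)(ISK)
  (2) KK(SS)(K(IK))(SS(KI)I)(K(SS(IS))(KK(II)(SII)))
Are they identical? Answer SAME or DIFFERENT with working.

Term A:
  start: IK(KS)(ISK)
  step 1: K(KS)(ISK)
  step 2: KS

Term B:
  start: KK(SS)(K(IK))(SS(KI)I)(K(SS(IS))(KK(II)(SII)))
  step 1: K(K(IK))(SS(KI)I)(K(SS(IS))(KK(II)(SII)))
  step 2: K(IK)(K(SS(IS))(KK(II)(SII)))
  step 3: IK
  step 4: K

Answer: DIFFERENT — A ⇓ KS, B ⇓ K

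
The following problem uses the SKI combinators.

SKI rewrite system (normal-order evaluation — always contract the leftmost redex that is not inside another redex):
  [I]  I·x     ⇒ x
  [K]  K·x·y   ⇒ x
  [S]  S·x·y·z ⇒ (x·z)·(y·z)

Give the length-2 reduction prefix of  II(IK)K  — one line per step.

Answer: after 2 steps: IKK

Derivation:
  start: II(IK)K
  step 1: I(IK)K
  step 2: IKK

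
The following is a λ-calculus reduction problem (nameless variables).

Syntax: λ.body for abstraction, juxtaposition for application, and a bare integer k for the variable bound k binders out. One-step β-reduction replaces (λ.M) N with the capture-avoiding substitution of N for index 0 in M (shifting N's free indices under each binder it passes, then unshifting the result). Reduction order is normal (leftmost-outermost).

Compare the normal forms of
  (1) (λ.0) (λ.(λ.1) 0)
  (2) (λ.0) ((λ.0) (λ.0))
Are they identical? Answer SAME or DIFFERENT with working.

Answer: SAME — A ⇓ λ.0, B ⇓ λ.0

Reduction:
Term A:
  start: (λ.0) (λ.(λ.1) 0)
  step 1: λ.(λ.1) 0
  step 2: λ.0

Term B:
  start: (λ.0) ((λ.0) (λ.0))
  step 1: (λ.0) (λ.0)
  step 2: λ.0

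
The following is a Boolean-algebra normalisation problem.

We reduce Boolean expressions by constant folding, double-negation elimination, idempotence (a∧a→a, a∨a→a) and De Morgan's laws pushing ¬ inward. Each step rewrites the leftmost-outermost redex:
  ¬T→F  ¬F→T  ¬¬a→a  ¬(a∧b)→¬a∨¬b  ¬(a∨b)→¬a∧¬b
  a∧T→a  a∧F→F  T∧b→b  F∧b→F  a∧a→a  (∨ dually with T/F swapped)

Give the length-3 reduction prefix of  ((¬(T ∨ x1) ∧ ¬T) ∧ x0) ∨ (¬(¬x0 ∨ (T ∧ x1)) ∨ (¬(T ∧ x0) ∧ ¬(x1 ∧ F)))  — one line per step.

  start: ((¬(T ∨ x1) ∧ ¬T) ∧ x0) ∨ (¬(¬x0 ∨ (T ∧ x1)) ∨ (¬(T ∧ x0) ∧ ¬(x1 ∧ F)))
  →1  (((¬T ∧ ¬x1) ∧ ¬T) ∧ x0) ∨ (¬(¬x0 ∨ (T ∧ x1)) ∨ (¬(T ∧ x0) ∧ ¬(x1 ∧ F)))
  →2  (((F ∧ ¬x1) ∧ ¬T) ∧ x0) ∨ (¬(¬x0 ∨ (T ∧ x1)) ∨ (¬(T ∧ x0) ∧ ¬(x1 ∧ F)))
  →3  ((F ∧ ¬T) ∧ x0) ∨ (¬(¬x0 ∨ (T ∧ x1)) ∨ (¬(T ∧ x0) ∧ ¬(x1 ∧ F)))

Answer: after 3 steps: ((F ∧ ¬T) ∧ x0) ∨ (¬(¬x0 ∨ (T ∧ x1)) ∨ (¬(T ∧ x0) ∧ ¬(x1 ∧ F)))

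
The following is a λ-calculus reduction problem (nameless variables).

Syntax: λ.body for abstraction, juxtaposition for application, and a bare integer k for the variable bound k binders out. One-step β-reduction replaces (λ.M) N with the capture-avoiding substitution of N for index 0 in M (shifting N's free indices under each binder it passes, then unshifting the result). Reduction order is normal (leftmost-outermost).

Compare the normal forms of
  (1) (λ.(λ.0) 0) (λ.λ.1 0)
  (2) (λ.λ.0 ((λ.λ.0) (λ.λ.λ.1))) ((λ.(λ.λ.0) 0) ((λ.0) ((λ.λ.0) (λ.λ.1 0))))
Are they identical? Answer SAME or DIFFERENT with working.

Term A:
  start: (λ.(λ.0) 0) (λ.λ.1 0)
  →1  (λ.0) (λ.λ.1 0)
  →2  λ.λ.1 0

Term B:
  start: (λ.λ.0 ((λ.λ.0) (λ.λ.λ.1))) ((λ.(λ.λ.0) 0) ((λ.0) ((λ.λ.0) (λ.λ.1 0))))
  →1  λ.0 ((λ.λ.0) (λ.λ.λ.1))
  →2  λ.0 (λ.0)

Answer: DIFFERENT — A ⇓ λ.λ.1 0, B ⇓ λ.0 (λ.0)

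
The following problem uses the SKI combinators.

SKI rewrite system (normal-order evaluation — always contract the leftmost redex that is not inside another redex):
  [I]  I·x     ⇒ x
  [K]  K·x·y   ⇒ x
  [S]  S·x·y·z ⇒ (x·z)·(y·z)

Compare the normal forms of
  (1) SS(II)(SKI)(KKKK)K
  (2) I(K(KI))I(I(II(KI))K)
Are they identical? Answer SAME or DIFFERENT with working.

Answer: DIFFERENT — A ⇓ KK, B ⇓ I

Reduction:
Term A:
  start: SS(II)(SKI)(KKKK)K
  [1] S(SKI)(II(SKI))(KKKK)K
  [2] SKI(KKKK)(II(SKI)(KKKK))K
  [3] K(KKKK)(I(KKKK))(II(SKI)(KKKK))K
  [4] KKKK(II(SKI)(KKKK))K
  [5] KK(II(SKI)(KKKK))K
  [6] KK

Term B:
  start: I(K(KI))I(I(II(KI))K)
  [1] K(KI)I(I(II(KI))K)
  [2] KI(I(II(KI))K)
  [3] I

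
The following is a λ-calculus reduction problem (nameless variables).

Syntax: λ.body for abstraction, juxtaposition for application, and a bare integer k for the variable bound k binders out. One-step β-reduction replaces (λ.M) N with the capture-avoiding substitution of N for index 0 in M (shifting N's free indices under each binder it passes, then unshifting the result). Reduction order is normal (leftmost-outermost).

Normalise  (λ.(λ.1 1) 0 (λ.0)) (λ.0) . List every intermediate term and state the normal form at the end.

Answer: normal form = λ.0  (in 4 steps)

Reduction:
  start: (λ.(λ.1 1) 0 (λ.0)) (λ.0)
  step 1: (λ.(λ.0) (λ.0)) (λ.0) (λ.0)
  step 2: (λ.0) (λ.0) (λ.0)
  step 3: (λ.0) (λ.0)
  step 4: λ.0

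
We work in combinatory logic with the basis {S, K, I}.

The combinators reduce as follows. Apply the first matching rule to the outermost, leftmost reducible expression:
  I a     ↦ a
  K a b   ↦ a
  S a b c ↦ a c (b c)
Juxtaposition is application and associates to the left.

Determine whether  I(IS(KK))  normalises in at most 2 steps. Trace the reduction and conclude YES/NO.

  start: I(IS(KK))
  step 1: IS(KK)
  step 2: S(KK)

Answer: YES — reaches normal form S(KK) in 2 ≤ 2 steps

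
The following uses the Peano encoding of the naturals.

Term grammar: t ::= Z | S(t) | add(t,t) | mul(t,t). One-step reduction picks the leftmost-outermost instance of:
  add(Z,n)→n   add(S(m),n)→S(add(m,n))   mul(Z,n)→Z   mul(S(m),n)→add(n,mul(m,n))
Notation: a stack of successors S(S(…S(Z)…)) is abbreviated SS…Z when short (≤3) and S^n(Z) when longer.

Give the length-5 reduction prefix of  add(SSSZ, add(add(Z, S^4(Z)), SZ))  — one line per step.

Answer: after 5 steps: S(S(S(add(S^4(Z), SZ))))

Derivation:
  start: add(SSSZ, add(add(Z, S^4(Z)), SZ))
  →1  S(add(SSZ, add(add(Z, S^4(Z)), SZ)))
  →2  S(S(add(SZ, add(add(Z, S^4(Z)), SZ))))
  →3  S(S(S(add(Z, add(add(Z, S^4(Z)), SZ)))))
  →4  S(S(S(add(add(Z, S^4(Z)), SZ))))
  →5  S(S(S(add(S^4(Z), SZ))))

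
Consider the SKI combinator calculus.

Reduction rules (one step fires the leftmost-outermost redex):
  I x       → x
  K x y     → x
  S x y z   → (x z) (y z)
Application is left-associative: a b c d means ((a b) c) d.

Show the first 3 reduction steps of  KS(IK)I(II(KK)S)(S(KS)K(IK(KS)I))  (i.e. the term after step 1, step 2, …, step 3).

  start: KS(IK)I(II(KK)S)(S(KS)K(IK(KS)I))
  →1  SI(II(KK)S)(S(KS)K(IK(KS)I))
  →2  I(S(KS)K(IK(KS)I))(II(KK)S(S(KS)K(IK(KS)I)))
  →3  S(KS)K(IK(KS)I)(II(KK)S(S(KS)K(IK(KS)I)))

Answer: after 3 steps: S(KS)K(IK(KS)I)(II(KK)S(S(KS)K(IK(KS)I)))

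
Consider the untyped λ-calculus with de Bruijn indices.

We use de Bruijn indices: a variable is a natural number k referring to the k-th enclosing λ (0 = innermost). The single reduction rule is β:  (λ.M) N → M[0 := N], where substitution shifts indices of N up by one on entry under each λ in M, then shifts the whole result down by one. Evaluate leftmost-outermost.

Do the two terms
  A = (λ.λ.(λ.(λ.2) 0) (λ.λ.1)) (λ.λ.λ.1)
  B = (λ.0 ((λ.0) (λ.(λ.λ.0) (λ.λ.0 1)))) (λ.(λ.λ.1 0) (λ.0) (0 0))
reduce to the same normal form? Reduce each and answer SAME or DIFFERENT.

Answer: SAME — A ⇓ λ.0, B ⇓ λ.0

Working:
Term A:
  start: (λ.λ.(λ.(λ.2) 0) (λ.λ.1)) (λ.λ.λ.1)
  [1] λ.(λ.(λ.2) 0) (λ.λ.1)
  [2] λ.(λ.1) (λ.λ.1)
  [3] λ.0

Term B:
  start: (λ.0 ((λ.0) (λ.(λ.λ.0) (λ.λ.0 1)))) (λ.(λ.λ.1 0) (λ.0) (0 0))
  [1] (λ.(λ.λ.1 0) (λ.0) (0 0)) ((λ.0) (λ.(λ.λ.0) (λ.λ.0 1)))
  [2] (λ.λ.1 0) (λ.0) ((λ.0) (λ.(λ.λ.0) (λ.λ.0 1)) ((λ.0) (λ.(λ.λ.0) (λ.λ.0 1))))
  [3] (λ.(λ.0) 0) ((λ.0) (λ.(λ.λ.0) (λ.λ.0 1)) ((λ.0) (λ.(λ.λ.0) (λ.λ.0 1))))
  [4] (λ.0) ((λ.0) (λ.(λ.λ.0) (λ.λ.0 1)) ((λ.0) (λ.(λ.λ.0) (λ.λ.0 1))))
  [5] (λ.0) (λ.(λ.λ.0) (λ.λ.0 1)) ((λ.0) (λ.(λ.λ.0) (λ.λ.0 1)))
  [6] (λ.(λ.λ.0) (λ.λ.0 1)) ((λ.0) (λ.(λ.λ.0) (λ.λ.0 1)))
  [7] (λ.λ.0) (λ.λ.0 1)
  [8] λ.0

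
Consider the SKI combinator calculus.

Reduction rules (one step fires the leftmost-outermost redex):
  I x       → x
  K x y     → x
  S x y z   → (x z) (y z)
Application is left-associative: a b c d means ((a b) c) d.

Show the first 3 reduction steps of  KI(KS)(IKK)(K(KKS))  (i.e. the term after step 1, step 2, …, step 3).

Answer: after 3 steps: KK(K(KKS))

Reduction:
  start: KI(KS)(IKK)(K(KKS))
  [1] I(IKK)(K(KKS))
  [2] IKK(K(KKS))
  [3] KK(K(KKS))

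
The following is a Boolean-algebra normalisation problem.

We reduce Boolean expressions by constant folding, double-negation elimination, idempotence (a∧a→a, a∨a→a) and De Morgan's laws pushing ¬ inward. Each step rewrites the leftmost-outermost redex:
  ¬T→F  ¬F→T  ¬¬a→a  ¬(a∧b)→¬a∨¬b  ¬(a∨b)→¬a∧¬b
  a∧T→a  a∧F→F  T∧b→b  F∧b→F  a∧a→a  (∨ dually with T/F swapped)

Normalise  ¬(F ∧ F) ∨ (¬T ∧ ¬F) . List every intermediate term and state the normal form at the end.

Answer: normal form = T  (in 4 steps)

Reduction:
  start: ¬(F ∧ F) ∨ (¬T ∧ ¬F)
  step 1: (¬F ∨ ¬F) ∨ (¬T ∧ ¬F)
  step 2: ¬F ∨ (¬T ∧ ¬F)
  step 3: T ∨ (¬T ∧ ¬F)
  step 4: T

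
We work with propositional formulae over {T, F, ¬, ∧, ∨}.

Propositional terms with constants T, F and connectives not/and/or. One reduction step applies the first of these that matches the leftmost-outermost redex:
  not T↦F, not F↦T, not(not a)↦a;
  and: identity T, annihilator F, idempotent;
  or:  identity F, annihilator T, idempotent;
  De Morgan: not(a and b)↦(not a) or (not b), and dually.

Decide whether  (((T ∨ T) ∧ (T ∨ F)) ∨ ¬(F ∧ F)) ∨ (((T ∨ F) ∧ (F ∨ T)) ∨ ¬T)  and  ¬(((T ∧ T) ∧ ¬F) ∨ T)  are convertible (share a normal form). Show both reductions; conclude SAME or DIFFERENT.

Answer: DIFFERENT — A ⇓ T, B ⇓ F

Derivation:
Term A:
  start: (((T ∨ T) ∧ (T ∨ F)) ∨ ¬(F ∧ F)) ∨ (((T ∨ F) ∧ (F ∨ T)) ∨ ¬T)
  [1] ((T ∧ (T ∨ F)) ∨ ¬(F ∧ F)) ∨ (((T ∨ F) ∧ (F ∨ T)) ∨ ¬T)
  [2] ((T ∨ F) ∨ ¬(F ∧ F)) ∨ (((T ∨ F) ∧ (F ∨ T)) ∨ ¬T)
  [3] (T ∨ ¬(F ∧ F)) ∨ (((T ∨ F) ∧ (F ∨ T)) ∨ ¬T)
  [4] T ∨ (((T ∨ F) ∧ (F ∨ T)) ∨ ¬T)
  [5] T

Term B:
  start: ¬(((T ∧ T) ∧ ¬F) ∨ T)
  [1] ¬((T ∧ T) ∧ ¬F) ∧ ¬T
  [2] (¬(T ∧ T) ∨ ¬¬F) ∧ ¬T
  [3] ((¬T ∨ ¬T) ∨ ¬¬F) ∧ ¬T
  [4] (¬T ∨ ¬¬F) ∧ ¬T
  [5] (F ∨ ¬¬F) ∧ ¬T
  [6] ¬¬F ∧ ¬T
  [7] F ∧ ¬T
  [8] F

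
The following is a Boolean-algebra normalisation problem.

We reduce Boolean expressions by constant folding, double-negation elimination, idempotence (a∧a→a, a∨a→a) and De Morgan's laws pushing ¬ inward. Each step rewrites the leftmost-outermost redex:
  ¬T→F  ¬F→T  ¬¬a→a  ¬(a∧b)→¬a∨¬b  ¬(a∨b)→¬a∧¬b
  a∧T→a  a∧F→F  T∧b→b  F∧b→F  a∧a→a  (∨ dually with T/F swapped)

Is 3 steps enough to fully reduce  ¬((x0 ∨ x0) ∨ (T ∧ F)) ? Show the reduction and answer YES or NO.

Answer: NO — after 3 steps the term is ¬x0 ∧ ¬(T ∧ F), not yet normal

Working:
  start: ¬((x0 ∨ x0) ∨ (T ∧ F))
  [1] ¬(x0 ∨ x0) ∧ ¬(T ∧ F)
  [2] (¬x0 ∧ ¬x0) ∧ ¬(T ∧ F)
  [3] ¬x0 ∧ ¬(T ∧ F)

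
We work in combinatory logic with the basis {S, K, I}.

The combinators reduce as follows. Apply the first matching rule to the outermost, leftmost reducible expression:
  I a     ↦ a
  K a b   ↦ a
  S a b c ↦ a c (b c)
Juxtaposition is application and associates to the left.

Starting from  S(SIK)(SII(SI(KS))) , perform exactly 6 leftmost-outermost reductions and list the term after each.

Answer: after 6 steps: S(SIK)(I(KS(I(SI(KS))))(KS(KS(I(SI(KS))))))

Derivation:
  start: S(SIK)(SII(SI(KS)))
  [1] S(SIK)(I(SI(KS))(I(SI(KS))))
  [2] S(SIK)(SI(KS)(I(SI(KS))))
  [3] S(SIK)(I(I(SI(KS)))(KS(I(SI(KS)))))
  [4] S(SIK)(I(SI(KS))(KS(I(SI(KS)))))
  [5] S(SIK)(SI(KS)(KS(I(SI(KS)))))
  [6] S(SIK)(I(KS(I(SI(KS))))(KS(KS(I(SI(KS))))))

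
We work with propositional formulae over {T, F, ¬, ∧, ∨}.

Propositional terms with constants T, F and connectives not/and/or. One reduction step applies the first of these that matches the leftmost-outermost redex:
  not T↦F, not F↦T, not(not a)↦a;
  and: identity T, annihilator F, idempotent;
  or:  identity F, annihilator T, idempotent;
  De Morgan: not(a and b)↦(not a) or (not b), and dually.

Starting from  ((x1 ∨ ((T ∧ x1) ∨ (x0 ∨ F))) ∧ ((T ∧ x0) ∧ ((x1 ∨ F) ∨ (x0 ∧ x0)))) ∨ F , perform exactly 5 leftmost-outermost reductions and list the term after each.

  start: ((x1 ∨ ((T ∧ x1) ∨ (x0 ∨ F))) ∧ ((T ∧ x0) ∧ ((x1 ∨ F) ∨ (x0 ∧ x0)))) ∨ F
  [1] (x1 ∨ ((T ∧ x1) ∨ (x0 ∨ F))) ∧ ((T ∧ x0) ∧ ((x1 ∨ F) ∨ (x0 ∧ x0)))
  [2] (x1 ∨ (x1 ∨ (x0 ∨ F))) ∧ ((T ∧ x0) ∧ ((x1 ∨ F) ∨ (x0 ∧ x0)))
  [3] (x1 ∨ (x1 ∨ x0)) ∧ ((T ∧ x0) ∧ ((x1 ∨ F) ∨ (x0 ∧ x0)))
  [4] (x1 ∨ (x1 ∨ x0)) ∧ (x0 ∧ ((x1 ∨ F) ∨ (x0 ∧ x0)))
  [5] (x1 ∨ (x1 ∨ x0)) ∧ (x0 ∧ (x1 ∨ (x0 ∧ x0)))

Answer: after 5 steps: (x1 ∨ (x1 ∨ x0)) ∧ (x0 ∧ (x1 ∨ (x0 ∧ x0)))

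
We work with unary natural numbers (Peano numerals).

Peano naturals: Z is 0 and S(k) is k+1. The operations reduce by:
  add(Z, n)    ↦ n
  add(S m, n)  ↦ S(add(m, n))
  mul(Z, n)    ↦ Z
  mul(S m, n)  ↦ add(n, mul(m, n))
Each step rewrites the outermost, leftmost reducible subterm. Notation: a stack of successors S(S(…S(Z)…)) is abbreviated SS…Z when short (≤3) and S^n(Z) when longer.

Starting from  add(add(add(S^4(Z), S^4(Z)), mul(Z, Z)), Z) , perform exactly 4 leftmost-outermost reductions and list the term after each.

  start: add(add(add(S^4(Z), S^4(Z)), mul(Z, Z)), Z)
  →1  add(add(S(add(SSSZ, S^4(Z))), mul(Z, Z)), Z)
  →2  add(S(add(add(SSSZ, S^4(Z)), mul(Z, Z))), Z)
  →3  S(add(add(add(SSSZ, S^4(Z)), mul(Z, Z)), Z))
  →4  S(add(add(S(add(SSZ, S^4(Z))), mul(Z, Z)), Z))

Answer: after 4 steps: S(add(add(S(add(SSZ, S^4(Z))), mul(Z, Z)), Z))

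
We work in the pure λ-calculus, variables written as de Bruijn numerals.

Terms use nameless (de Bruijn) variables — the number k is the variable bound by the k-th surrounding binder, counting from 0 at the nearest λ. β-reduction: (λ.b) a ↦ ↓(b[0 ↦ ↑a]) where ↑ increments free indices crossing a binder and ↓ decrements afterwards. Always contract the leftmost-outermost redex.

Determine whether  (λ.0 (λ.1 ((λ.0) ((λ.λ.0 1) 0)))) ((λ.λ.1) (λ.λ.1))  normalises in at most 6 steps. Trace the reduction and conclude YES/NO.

Answer: YES — reaches normal form λ.λ.1 in 3 ≤ 6 steps

Working:
  start: (λ.0 (λ.1 ((λ.0) ((λ.λ.0 1) 0)))) ((λ.λ.1) (λ.λ.1))
  step 1: (λ.λ.1) (λ.λ.1) (λ.(λ.λ.1) (λ.λ.1) ((λ.0) ((λ.λ.0 1) 0)))
  step 2: (λ.λ.λ.1) (λ.(λ.λ.1) (λ.λ.1) ((λ.0) ((λ.λ.0 1) 0)))
  step 3: λ.λ.1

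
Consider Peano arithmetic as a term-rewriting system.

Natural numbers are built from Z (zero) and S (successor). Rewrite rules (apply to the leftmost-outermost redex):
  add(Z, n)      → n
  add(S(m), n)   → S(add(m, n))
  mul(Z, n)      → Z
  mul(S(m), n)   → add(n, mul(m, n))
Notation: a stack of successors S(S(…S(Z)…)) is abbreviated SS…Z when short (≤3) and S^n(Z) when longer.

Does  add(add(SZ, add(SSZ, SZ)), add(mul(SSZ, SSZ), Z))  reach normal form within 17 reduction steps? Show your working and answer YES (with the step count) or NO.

Answer: NO — after 17 steps the term is S(S(S(S(S(S(add(add(SSZ, mul(Z, SSZ)), Z))))))), not yet normal

Reduction:
  start: add(add(SZ, add(SSZ, SZ)), add(mul(SSZ, SSZ), Z))
  →1  add(S(add(Z, add(SSZ, SZ))), add(mul(SSZ, SSZ), Z))
  →2  S(add(add(Z, add(SSZ, SZ)), add(mul(SSZ, SSZ), Z)))
  →3  S(add(add(SSZ, SZ), add(mul(SSZ, SSZ), Z)))
  →4  S(add(S(add(SZ, SZ)), add(mul(SSZ, SSZ), Z)))
  →5  S(S(add(add(SZ, SZ), add(mul(SSZ, SSZ), Z))))
  →6  S(S(add(S(add(Z, SZ)), add(mul(SSZ, SSZ), Z))))
  →7  S(S(S(add(add(Z, SZ), add(mul(SSZ, SSZ), Z)))))
  →8  S(S(S(add(SZ, add(mul(SSZ, SSZ), Z)))))
  →9  S(S(S(S(add(Z, add(mul(SSZ, SSZ), Z))))))
  →10  S(S(S(S(add(mul(SSZ, SSZ), Z)))))
  →11  S(S(S(S(add(add(SSZ, mul(SZ, SSZ)), Z)))))
  →12  S(S(S(S(add(S(add(SZ, mul(SZ, SSZ))), Z)))))
  →13  S(S(S(S(S(add(add(SZ, mul(SZ, SSZ)), Z))))))
  →14  S(S(S(S(S(add(S(add(Z, mul(SZ, SSZ))), Z))))))
  →15  S(S(S(S(S(S(add(add(Z, mul(SZ, SSZ)), Z)))))))
  →16  S(S(S(S(S(S(add(mul(SZ, SSZ), Z)))))))
  →17  S(S(S(S(S(S(add(add(SSZ, mul(Z, SSZ)), Z)))))))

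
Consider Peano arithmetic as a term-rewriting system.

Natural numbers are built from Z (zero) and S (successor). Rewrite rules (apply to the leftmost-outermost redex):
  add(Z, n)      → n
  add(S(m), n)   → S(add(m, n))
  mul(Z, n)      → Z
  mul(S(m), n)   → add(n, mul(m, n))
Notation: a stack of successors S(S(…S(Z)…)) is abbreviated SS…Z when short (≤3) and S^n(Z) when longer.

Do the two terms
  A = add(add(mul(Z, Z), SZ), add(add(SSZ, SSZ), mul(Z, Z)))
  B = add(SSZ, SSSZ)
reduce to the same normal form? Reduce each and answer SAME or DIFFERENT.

Term A:
  start: add(add(mul(Z, Z), SZ), add(add(SSZ, SSZ), mul(Z, Z)))
  step 1: add(add(Z, SZ), add(add(SSZ, SSZ), mul(Z, Z)))
  step 2: add(SZ, add(add(SSZ, SSZ), mul(Z, Z)))
  step 3: S(add(Z, add(add(SSZ, SSZ), mul(Z, Z))))
  step 4: S(add(add(SSZ, SSZ), mul(Z, Z)))
  step 5: S(add(S(add(SZ, SSZ)), mul(Z, Z)))
  step 6: S(S(add(add(SZ, SSZ), mul(Z, Z))))
  step 7: S(S(add(S(add(Z, SSZ)), mul(Z, Z))))
  step 8: S(S(S(add(add(Z, SSZ), mul(Z, Z)))))
  step 9: S(S(S(add(SSZ, mul(Z, Z)))))
  step 10: S(S(S(S(add(SZ, mul(Z, Z))))))
  step 11: S(S(S(S(S(add(Z, mul(Z, Z)))))))
  step 12: S(S(S(S(S(mul(Z, Z))))))
  step 13: S^5(Z)

Term B:
  start: add(SSZ, SSSZ)
  step 1: S(add(SZ, SSSZ))
  step 2: S(S(add(Z, SSSZ)))
  step 3: S^5(Z)

Answer: SAME — A ⇓ S^5(Z), B ⇓ S^5(Z)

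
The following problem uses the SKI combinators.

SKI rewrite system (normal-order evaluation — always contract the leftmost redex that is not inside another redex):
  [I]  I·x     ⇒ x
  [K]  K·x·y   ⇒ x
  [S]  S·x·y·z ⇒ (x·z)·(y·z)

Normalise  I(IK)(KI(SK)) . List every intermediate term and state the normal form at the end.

Answer: normal form = KI  (in 3 steps)

Reduction:
  start: I(IK)(KI(SK))
  [1] IK(KI(SK))
  [2] K(KI(SK))
  [3] KI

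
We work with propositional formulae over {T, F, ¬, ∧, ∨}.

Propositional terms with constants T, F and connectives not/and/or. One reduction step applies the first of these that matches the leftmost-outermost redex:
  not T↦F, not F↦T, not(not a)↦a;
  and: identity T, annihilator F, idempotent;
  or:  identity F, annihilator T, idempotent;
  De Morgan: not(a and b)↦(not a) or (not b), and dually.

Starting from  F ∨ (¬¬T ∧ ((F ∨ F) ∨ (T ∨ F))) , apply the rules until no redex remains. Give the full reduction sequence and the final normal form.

Answer: normal form = T  (in 6 steps)

Working:
  start: F ∨ (¬¬T ∧ ((F ∨ F) ∨ (T ∨ F)))
  [1] ¬¬T ∧ ((F ∨ F) ∨ (T ∨ F))
  [2] T ∧ ((F ∨ F) ∨ (T ∨ F))
  [3] (F ∨ F) ∨ (T ∨ F)
  [4] F ∨ (T ∨ F)
  [5] T ∨ F
  [6] T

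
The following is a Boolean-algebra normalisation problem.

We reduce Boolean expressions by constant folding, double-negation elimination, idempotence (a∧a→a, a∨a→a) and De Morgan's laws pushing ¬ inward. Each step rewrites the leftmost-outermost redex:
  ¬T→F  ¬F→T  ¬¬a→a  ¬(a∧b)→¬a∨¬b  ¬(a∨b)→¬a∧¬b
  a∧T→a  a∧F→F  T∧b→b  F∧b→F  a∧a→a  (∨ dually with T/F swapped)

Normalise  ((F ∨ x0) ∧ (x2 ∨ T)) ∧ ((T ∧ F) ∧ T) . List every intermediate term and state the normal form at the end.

  start: ((F ∨ x0) ∧ (x2 ∨ T)) ∧ ((T ∧ F) ∧ T)
  step 1: (x0 ∧ (x2 ∨ T)) ∧ ((T ∧ F) ∧ T)
  step 2: (x0 ∧ T) ∧ ((T ∧ F) ∧ T)
  step 3: x0 ∧ ((T ∧ F) ∧ T)
  step 4: x0 ∧ (T ∧ F)
  step 5: x0 ∧ F
  step 6: F

Answer: normal form = F  (in 6 steps)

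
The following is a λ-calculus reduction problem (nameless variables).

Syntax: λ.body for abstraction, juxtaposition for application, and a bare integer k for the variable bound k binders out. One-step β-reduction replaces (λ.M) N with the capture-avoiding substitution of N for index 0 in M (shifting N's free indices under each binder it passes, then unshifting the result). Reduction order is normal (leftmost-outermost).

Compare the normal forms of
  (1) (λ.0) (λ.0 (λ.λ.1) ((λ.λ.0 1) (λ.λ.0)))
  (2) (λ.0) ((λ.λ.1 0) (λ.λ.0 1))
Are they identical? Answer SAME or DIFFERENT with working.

Term A:
  start: (λ.0) (λ.0 (λ.λ.1) ((λ.λ.0 1) (λ.λ.0)))
  →1  λ.0 (λ.λ.1) ((λ.λ.0 1) (λ.λ.0))
  →2  λ.0 (λ.λ.1) (λ.0 (λ.λ.0))

Term B:
  start: (λ.0) ((λ.λ.1 0) (λ.λ.0 1))
  →1  (λ.λ.1 0) (λ.λ.0 1)
  →2  λ.(λ.λ.0 1) 0
  →3  λ.λ.0 1

Answer: DIFFERENT — A ⇓ λ.0 (λ.λ.1) (λ.0 (λ.λ.0)), B ⇓ λ.λ.0 1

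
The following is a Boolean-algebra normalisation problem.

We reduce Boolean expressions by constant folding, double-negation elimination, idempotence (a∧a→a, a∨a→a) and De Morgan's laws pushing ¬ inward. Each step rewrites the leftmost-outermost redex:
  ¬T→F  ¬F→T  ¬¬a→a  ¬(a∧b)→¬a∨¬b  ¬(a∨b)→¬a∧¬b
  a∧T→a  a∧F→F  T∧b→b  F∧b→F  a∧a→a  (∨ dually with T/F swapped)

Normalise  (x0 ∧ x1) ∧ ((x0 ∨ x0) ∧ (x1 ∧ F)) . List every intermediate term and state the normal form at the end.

Answer: normal form = F  (in 4 steps)

Derivation:
  start: (x0 ∧ x1) ∧ ((x0 ∨ x0) ∧ (x1 ∧ F))
  [1] (x0 ∧ x1) ∧ (x0 ∧ (x1 ∧ F))
  [2] (x0 ∧ x1) ∧ (x0 ∧ F)
  [3] (x0 ∧ x1) ∧ F
  [4] F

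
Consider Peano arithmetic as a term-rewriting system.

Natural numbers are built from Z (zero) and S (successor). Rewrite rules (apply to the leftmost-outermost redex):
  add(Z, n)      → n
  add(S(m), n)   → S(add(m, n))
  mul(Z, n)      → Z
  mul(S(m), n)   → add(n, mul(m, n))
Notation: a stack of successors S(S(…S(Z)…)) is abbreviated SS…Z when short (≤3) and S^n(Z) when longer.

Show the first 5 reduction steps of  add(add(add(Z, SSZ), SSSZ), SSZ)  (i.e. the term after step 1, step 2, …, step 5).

Answer: after 5 steps: S(S(add(add(Z, SSSZ), SSZ)))

Derivation:
  start: add(add(add(Z, SSZ), SSSZ), SSZ)
  step 1: add(add(SSZ, SSSZ), SSZ)
  step 2: add(S(add(SZ, SSSZ)), SSZ)
  step 3: S(add(add(SZ, SSSZ), SSZ))
  step 4: S(add(S(add(Z, SSSZ)), SSZ))
  step 5: S(S(add(add(Z, SSSZ), SSZ)))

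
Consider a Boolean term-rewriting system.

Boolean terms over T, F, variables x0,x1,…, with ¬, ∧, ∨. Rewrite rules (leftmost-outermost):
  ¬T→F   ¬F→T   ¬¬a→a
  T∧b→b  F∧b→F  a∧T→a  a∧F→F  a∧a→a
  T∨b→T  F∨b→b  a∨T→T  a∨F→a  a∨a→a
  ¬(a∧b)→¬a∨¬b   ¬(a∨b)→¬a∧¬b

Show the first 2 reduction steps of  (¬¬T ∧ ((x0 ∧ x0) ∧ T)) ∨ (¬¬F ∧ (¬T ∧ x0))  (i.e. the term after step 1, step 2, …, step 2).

Answer: after 2 steps: ((x0 ∧ x0) ∧ T) ∨ (¬¬F ∧ (¬T ∧ x0))

Working:
  start: (¬¬T ∧ ((x0 ∧ x0) ∧ T)) ∨ (¬¬F ∧ (¬T ∧ x0))
  →1  (T ∧ ((x0 ∧ x0) ∧ T)) ∨ (¬¬F ∧ (¬T ∧ x0))
  →2  ((x0 ∧ x0) ∧ T) ∨ (¬¬F ∧ (¬T ∧ x0))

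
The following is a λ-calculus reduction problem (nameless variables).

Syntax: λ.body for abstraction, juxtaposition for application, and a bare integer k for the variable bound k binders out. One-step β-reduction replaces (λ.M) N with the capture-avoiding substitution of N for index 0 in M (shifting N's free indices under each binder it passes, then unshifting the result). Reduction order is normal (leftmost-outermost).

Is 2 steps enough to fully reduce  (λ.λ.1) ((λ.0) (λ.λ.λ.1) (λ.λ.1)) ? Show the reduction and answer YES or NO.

Answer: NO — after 2 steps the term is λ.(λ.λ.λ.1) (λ.λ.1), not yet normal

Reduction:
  start: (λ.λ.1) ((λ.0) (λ.λ.λ.1) (λ.λ.1))
  [1] λ.(λ.0) (λ.λ.λ.1) (λ.λ.1)
  [2] λ.(λ.λ.λ.1) (λ.λ.1)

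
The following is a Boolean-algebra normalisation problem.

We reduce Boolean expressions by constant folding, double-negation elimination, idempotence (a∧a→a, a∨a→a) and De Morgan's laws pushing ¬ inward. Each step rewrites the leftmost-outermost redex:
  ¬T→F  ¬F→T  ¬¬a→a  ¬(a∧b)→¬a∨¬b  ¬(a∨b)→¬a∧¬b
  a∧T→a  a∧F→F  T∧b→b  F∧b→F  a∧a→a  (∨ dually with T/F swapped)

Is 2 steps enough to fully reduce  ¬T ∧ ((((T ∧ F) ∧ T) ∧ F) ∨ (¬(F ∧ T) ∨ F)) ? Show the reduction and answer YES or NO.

  start: ¬T ∧ ((((T ∧ F) ∧ T) ∧ F) ∨ (¬(F ∧ T) ∨ F))
  [1] F ∧ ((((T ∧ F) ∧ T) ∧ F) ∨ (¬(F ∧ T) ∨ F))
  [2] F

Answer: YES — reaches normal form F in 2 ≤ 2 steps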